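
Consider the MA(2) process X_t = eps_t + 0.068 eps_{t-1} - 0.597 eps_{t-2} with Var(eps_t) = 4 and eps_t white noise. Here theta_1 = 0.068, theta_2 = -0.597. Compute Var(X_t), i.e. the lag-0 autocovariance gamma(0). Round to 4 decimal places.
\gamma(0) = 5.4441

For an MA(q) process X_t = eps_t + sum_i theta_i eps_{t-i} with
Var(eps_t) = sigma^2, the variance is
  gamma(0) = sigma^2 * (1 + sum_i theta_i^2).
  sum_i theta_i^2 = (0.068)^2 + (-0.597)^2 = 0.004624 + 0.356409 = 0.361033.
  gamma(0) = 4 * (1 + 0.361033) = 4 * 1.361033 = 5.444132, which rounds to 5.4441.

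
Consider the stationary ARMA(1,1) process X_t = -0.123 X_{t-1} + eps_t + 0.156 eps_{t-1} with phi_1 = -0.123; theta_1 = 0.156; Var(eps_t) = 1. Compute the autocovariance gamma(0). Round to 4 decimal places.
\gamma(0) = 1.0011

Multiply the model equation by X_{t-k} and take expectations. With theta_0 = psi_0 = 1 and psi_j the MA(infinity) weights, this gives
  gamma(k) - sum_i phi_i gamma(k-i) = c_k,
  c_k = sigma^2 * sum_{j=k..q} theta_j psi_{j-k}   (c_k = 0 for k > q),
using gamma(-m) = gamma(m).
psi-weights needed (psi_j = theta_j + sum_i phi_i psi_{j-i}):
  psi_1 = theta_1 + phi_1 = 0.156 + (-0.123) = 0.033
Right-hand sides:
  c_0 = sigma^2 (1 + theta_1 psi_1) = 1 * (1 + (0.156)(0.033)) = 1 * 1.005148 = 1.005148
  c_1 = sigma^2 theta_1 = 1 * (0.156) = 0.156
  c_2 = 0
Equations for k = 0 and k = 1 (AR order 1):
  gamma(0) = phi_1 gamma(1) + c_0
  gamma(1) = phi_1 gamma(0) + c_1
Substituting the second into the first: gamma(0) (1 - phi_1^2) = c_0 + phi_1 c_1, so
  gamma(0) = (c_0 + phi_1 c_1) / (1 - phi_1^2) = (1.005148 + (-0.123)(0.156)) / (1 - (-0.123)^2) = 0.98596 / 0.984871 = 1.001106.
Therefore gamma(0) = 1.0011 (to 4 decimal places).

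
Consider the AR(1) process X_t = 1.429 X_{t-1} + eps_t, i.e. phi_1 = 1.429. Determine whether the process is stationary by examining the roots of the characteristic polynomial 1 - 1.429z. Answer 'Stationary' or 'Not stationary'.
\text{Not stationary}

The AR(p) characteristic polynomial is P(z) = 1 - 1.429z.
Stationarity requires all roots to lie outside the unit circle, i.e. |z| > 1 for every root.
This is linear in z: 1 + (-1.429) z = 0  =>  z = -1/(-1.429) = 0.69979,  |z| = 0.69979.
Moduli of all roots: 0.6998.
All moduli strictly greater than 1? No.
Verdict: Not stationary.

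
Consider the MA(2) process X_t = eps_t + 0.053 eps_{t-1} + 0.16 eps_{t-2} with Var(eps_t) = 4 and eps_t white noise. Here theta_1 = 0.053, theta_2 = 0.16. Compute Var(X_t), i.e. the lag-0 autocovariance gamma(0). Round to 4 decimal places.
\gamma(0) = 4.1136

For an MA(q) process X_t = eps_t + sum_i theta_i eps_{t-i} with
Var(eps_t) = sigma^2, the variance is
  gamma(0) = sigma^2 * (1 + sum_i theta_i^2).
  sum_i theta_i^2 = (0.053)^2 + (0.16)^2 = 0.002809 + 0.0256 = 0.028409.
  gamma(0) = 4 * (1 + 0.028409) = 4 * 1.028409 = 4.113636, which rounds to 4.1136.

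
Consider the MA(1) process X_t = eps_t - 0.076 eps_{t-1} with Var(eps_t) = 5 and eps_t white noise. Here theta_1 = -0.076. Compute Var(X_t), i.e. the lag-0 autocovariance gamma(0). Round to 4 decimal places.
\gamma(0) = 5.0289

For an MA(q) process X_t = eps_t + sum_i theta_i eps_{t-i} with
Var(eps_t) = sigma^2, the variance is
  gamma(0) = sigma^2 * (1 + sum_i theta_i^2).
  sum_i theta_i^2 = (-0.076)^2 = 0.005776.
  gamma(0) = 5 * (1 + 0.005776) = 5 * 1.005776 = 5.02888, which rounds to 5.0289.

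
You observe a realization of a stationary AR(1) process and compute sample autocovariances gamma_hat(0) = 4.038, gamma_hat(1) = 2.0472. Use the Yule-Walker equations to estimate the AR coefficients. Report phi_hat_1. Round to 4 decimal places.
\hat\phi_{1} = 0.5070

The Yule-Walker equations for an AR(p) process read, in matrix form,
  Gamma_p phi = r_p,   with   (Gamma_p)_{ij} = gamma(|i - j|),
                       (r_p)_i = gamma(i),   i,j = 1..p.
Substitute the sample gammas (Toeplitz matrix and right-hand side of size 1):
  Gamma_p = [[4.038]]
  r_p     = [2.0472]
With p = 1 this is the single equation gamma(0) phi_1 = gamma(1):
  phi_hat_1 = gamma(1) / gamma(0) = 2.0472 / 4.038 = 0.5070.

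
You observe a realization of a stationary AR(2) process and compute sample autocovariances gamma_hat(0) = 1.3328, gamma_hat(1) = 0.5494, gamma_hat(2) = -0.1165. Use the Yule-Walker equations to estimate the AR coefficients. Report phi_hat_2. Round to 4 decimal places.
\hat\phi_{2} = -0.3100

The Yule-Walker equations for an AR(p) process read, in matrix form,
  Gamma_p phi = r_p,   with   (Gamma_p)_{ij} = gamma(|i - j|),
                       (r_p)_i = gamma(i),   i,j = 1..p.
Substitute the sample gammas (Toeplitz matrix and right-hand side of size 2):
  Gamma_p = [[1.3328, 0.5494], [0.5494, 1.3328]]
  r_p     = [0.5494, -0.1165]
Written out:
  1.3328 phi_1 + 0.5494 phi_2 = 0.5494
  0.5494 phi_1 + 1.3328 phi_2 = -0.1165
Solve by Cramer's rule:
  det = gamma(0)^2 - gamma(1)^2 = (1.3328)^2 - (0.5494)^2 = 1.77635584 - 0.30184036 = 1.47451548
  phi_hat_1 = [gamma(1) gamma(0) - gamma(1) gamma(2)] / det = [(0.5494)(1.3328) - (0.5494)(-0.1165)] / 1.47451548 = 0.79624542 / 1.47451548 = 0.54
  phi_hat_2 = [gamma(0) gamma(2) - gamma(1)^2] / det = [(1.3328)(-0.1165) - (0.5494)^2] / 1.47451548 = -0.45711156 / 1.47451548 = -0.31
So phi_hat = [0.5400, -0.3100].
Therefore phi_hat_2 = -0.3100.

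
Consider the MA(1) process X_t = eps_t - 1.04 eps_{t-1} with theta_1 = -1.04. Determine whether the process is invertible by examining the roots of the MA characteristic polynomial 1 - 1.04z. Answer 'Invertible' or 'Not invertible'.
\text{Not invertible}

The MA(q) characteristic polynomial is P(z) = 1 - 1.04z.
Invertibility requires all roots to lie outside the unit circle, i.e. |z| > 1 for every root.
This is linear in z: 1 + (-1.04) z = 0  =>  z = -1/(-1.04) = 0.961538,  |z| = 0.961538.
Moduli of all roots: 0.9615.
All moduli strictly greater than 1? No.
Verdict: Not invertible.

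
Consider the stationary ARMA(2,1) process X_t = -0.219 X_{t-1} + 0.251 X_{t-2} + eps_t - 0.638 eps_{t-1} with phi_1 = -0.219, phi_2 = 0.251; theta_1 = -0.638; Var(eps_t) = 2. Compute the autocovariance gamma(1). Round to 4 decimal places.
\gamma(1) = -2.9184

Multiply the model equation by X_{t-k} and take expectations. With theta_0 = psi_0 = 1 and psi_j the MA(infinity) weights, this gives
  gamma(k) - sum_i phi_i gamma(k-i) = c_k,
  c_k = sigma^2 * sum_{j=k..q} theta_j psi_{j-k}   (c_k = 0 for k > q),
using gamma(-m) = gamma(m).
psi-weights needed (psi_j = theta_j + sum_i phi_i psi_{j-i}):
  psi_1 = theta_1 + phi_1 = -0.638 + (-0.219) = -0.857
Right-hand sides:
  c_0 = sigma^2 (1 + theta_1 psi_1) = 2 * (1 + (-0.638)(-0.857)) = 2 * 1.546766 = 3.093532
  c_1 = sigma^2 theta_1 = 2 * (-0.638) = -1.276
  c_2 = 0
Equations for k = 0, 1, 2 (AR order 2, c_2 = 0):
  (E0) gamma(0) = phi_1 gamma(1) + phi_2 gamma(2) + c_0
  (E1) gamma(1) = phi_1 gamma(0) + phi_2 gamma(1) + c_1
  (E2) gamma(2) = phi_1 gamma(1) + phi_2 gamma(0)
From (E1): gamma(1) = A gamma(0) + B with
  A = phi_1 / (1 - phi_2) = -0.219 / 0.749 = -0.29239,   B = c_1 / (1 - phi_2) = -1.276 / 0.749 = -1.703605.
Insert (E2) into (E0): gamma(0) (1 - phi_2^2) = phi_1 (1 + phi_2) gamma(1) + c_0.
  phi_1 (1 + phi_2) = (-0.219)(1.251) = -0.273969,   1 - phi_2^2 = 0.936999.
Replace gamma(1) by A gamma(0) + B and collect gamma(0):
  gamma(0) [0.936999 - (-0.273969)(-0.29239)] = (-0.273969)(-1.703605) + 3.093532
  gamma(0) * 0.856893 = 3.560267
  gamma(0) = 3.560267 / 0.856893 = 4.154855.
  gamma(1) = A gamma(0) + B = (-0.29239)(4.154855) + (-1.703605) = -2.918442.
Therefore gamma(1) = -2.9184 (to 4 decimal places).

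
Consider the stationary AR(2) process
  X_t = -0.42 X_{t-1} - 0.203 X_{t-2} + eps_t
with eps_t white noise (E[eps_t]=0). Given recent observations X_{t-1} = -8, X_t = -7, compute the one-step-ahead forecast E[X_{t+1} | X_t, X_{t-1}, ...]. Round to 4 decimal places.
E[X_{t+1} \mid \mathcal F_t] = 4.5640

For an AR(p) model X_t = c + sum_i phi_i X_{t-i} + eps_t, the
one-step-ahead conditional mean is
  E[X_{t+1} | X_t, ...] = c + sum_i phi_i X_{t+1-i}.
Substitute known values:
  E[X_{t+1} | ...] = (-0.42) * (-7) + (-0.203) * (-8)
                   = 4.5640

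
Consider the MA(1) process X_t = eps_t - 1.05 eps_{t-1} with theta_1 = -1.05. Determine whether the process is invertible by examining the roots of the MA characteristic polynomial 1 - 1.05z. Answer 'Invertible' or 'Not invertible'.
\text{Not invertible}

The MA(q) characteristic polynomial is P(z) = 1 - 1.05z.
Invertibility requires all roots to lie outside the unit circle, i.e. |z| > 1 for every root.
This is linear in z: 1 + (-1.05) z = 0  =>  z = -1/(-1.05) = 0.952381,  |z| = 0.952381.
Moduli of all roots: 0.9524.
All moduli strictly greater than 1? No.
Verdict: Not invertible.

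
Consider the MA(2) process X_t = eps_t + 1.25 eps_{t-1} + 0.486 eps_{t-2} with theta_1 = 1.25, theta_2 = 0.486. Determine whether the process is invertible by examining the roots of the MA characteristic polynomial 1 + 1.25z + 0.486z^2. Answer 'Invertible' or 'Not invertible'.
\text{Invertible}

The MA(q) characteristic polynomial is P(z) = 1 + 1.25z + 0.486z^2.
Invertibility requires all roots to lie outside the unit circle, i.e. |z| > 1 for every root.
Set 1 + (1.25) z + (0.486) z^2 = 0, i.e. a z^2 + b z + c = 0 with a = 0.486, b = 1.25, c = 1.
Discriminant D = b^2 - 4ac = (1.25)^2 - 4*(0.486)*1 = 1.5625 - (1.944) = -0.3815.
D < 0, so the roots are the complex-conjugate pair z = (-b +/- i sqrt(-D)) / (2a) = -1.286 +/- 0.6354i.
For a conjugate pair |z|^2 = z * conj(z) = (product of roots) = c/a = 1/(0.486) = 2.057613, so |z| = sqrt(2.057613) = 1.4344 for both roots.
Moduli of all roots: 1.4344, 1.4344.
All moduli strictly greater than 1? Yes.
Verdict: Invertible.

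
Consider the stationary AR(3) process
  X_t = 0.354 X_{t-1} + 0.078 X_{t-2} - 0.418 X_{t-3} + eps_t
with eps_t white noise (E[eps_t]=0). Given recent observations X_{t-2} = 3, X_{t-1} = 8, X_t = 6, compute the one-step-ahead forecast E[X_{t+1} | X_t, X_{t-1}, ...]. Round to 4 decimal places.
E[X_{t+1} \mid \mathcal F_t] = 1.4940

For an AR(p) model X_t = c + sum_i phi_i X_{t-i} + eps_t, the
one-step-ahead conditional mean is
  E[X_{t+1} | X_t, ...] = c + sum_i phi_i X_{t+1-i}.
Substitute known values:
  E[X_{t+1} | ...] = (0.354) * (6) + (0.078) * (8) + (-0.418) * (3)
                   = 1.4940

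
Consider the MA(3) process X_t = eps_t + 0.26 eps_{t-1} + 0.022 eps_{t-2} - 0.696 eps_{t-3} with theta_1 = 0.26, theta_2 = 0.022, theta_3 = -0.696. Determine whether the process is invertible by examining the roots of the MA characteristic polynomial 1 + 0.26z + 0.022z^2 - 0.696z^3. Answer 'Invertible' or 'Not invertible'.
\text{Invertible}

The MA(q) characteristic polynomial is P(z) = 1 + 0.26z + 0.022z^2 - 0.696z^3.
Invertibility requires all roots to lie outside the unit circle, i.e. |z| > 1 for every root.
Degree 3: look for a simple real root z0 first, then factor out (1 - z/z0) and solve the remaining quadratic.
Testing z0 = 1.25: P(1.25) = 1 + (0.26)(1.25) + (0.022)(1.25)^2 + (-0.696)(1.25)^3
  = 1 + (0.325) + (0.034375) + (-1.359375) = 0.  So z_0 = 1.25 is a root, |z_0| = 1.25.
Divide out the factor (1 - 0.8 z) = (1 - z/z0) (since 1/z0 = 0.8):
  P(z) = (1 - 0.8 z)(1 + (1.06) z + (0.87) z^2)
  [check: z-coef 1.06 - (0.8) = 0.26; z^2-coef 0.87 - (0.8)(1.06) = 0.022; z^3-coef -(0.8)(0.87) = -0.696.]
Remaining roots from the quadratic factor 1 + (1.06) z + (0.87) z^2:
  Set 1 + (1.06) z + (0.87) z^2 = 0, i.e. a z^2 + b z + c = 0 with a = 0.87, b = 1.06, c = 1.
  Discriminant D = b^2 - 4ac = (1.06)^2 - 4*(0.87)*1 = 1.1236 - (3.48) = -2.3564.
  D < 0, so the roots are the complex-conjugate pair z = (-b +/- i sqrt(-D)) / (2a) = -0.6092 +/- 0.8822i.
  For a conjugate pair |z|^2 = z * conj(z) = (product of roots) = c/a = 1/(0.87) = 1.149425, so |z| = sqrt(1.149425) = 1.0721 for both roots.
Moduli of all roots: 1.2500, 1.0721, 1.0721.
All moduli strictly greater than 1? Yes.
Verdict: Invertible.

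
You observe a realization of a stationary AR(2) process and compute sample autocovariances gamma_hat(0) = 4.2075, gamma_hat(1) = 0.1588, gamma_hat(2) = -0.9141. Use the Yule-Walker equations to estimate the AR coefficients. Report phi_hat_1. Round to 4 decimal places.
\hat\phi_{1} = 0.0460

The Yule-Walker equations for an AR(p) process read, in matrix form,
  Gamma_p phi = r_p,   with   (Gamma_p)_{ij} = gamma(|i - j|),
                       (r_p)_i = gamma(i),   i,j = 1..p.
Substitute the sample gammas (Toeplitz matrix and right-hand side of size 2):
  Gamma_p = [[4.2075, 0.1588], [0.1588, 4.2075]]
  r_p     = [0.1588, -0.9141]
Written out:
  4.2075 phi_1 + 0.1588 phi_2 = 0.1588
  0.1588 phi_1 + 4.2075 phi_2 = -0.9141
Solve by Cramer's rule:
  det = gamma(0)^2 - gamma(1)^2 = (4.2075)^2 - (0.1588)^2 = 17.70305625 - 0.02521744 = 17.67783881
  phi_hat_1 = [gamma(1) gamma(0) - gamma(1) gamma(2)] / det = [(0.1588)(4.2075) - (0.1588)(-0.9141)] / 17.67783881 = 0.81331008 / 17.67783881 = 0.046
  phi_hat_2 = [gamma(0) gamma(2) - gamma(1)^2] / det = [(4.2075)(-0.9141) - (0.1588)^2] / 17.67783881 = -3.87129319 / 17.67783881 = -0.219
So phi_hat = [0.0460, -0.2190].
Therefore phi_hat_1 = 0.0460.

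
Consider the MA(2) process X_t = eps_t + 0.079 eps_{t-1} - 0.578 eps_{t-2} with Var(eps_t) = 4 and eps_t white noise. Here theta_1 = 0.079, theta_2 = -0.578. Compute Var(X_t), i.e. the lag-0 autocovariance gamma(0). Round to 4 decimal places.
\gamma(0) = 5.3613

For an MA(q) process X_t = eps_t + sum_i theta_i eps_{t-i} with
Var(eps_t) = sigma^2, the variance is
  gamma(0) = sigma^2 * (1 + sum_i theta_i^2).
  sum_i theta_i^2 = (0.079)^2 + (-0.578)^2 = 0.006241 + 0.334084 = 0.340325.
  gamma(0) = 4 * (1 + 0.340325) = 4 * 1.340325 = 5.3613.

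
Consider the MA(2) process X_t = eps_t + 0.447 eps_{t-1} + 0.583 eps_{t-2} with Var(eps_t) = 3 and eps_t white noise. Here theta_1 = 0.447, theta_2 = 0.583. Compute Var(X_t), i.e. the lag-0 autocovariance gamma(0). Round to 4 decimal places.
\gamma(0) = 4.6191

For an MA(q) process X_t = eps_t + sum_i theta_i eps_{t-i} with
Var(eps_t) = sigma^2, the variance is
  gamma(0) = sigma^2 * (1 + sum_i theta_i^2).
  sum_i theta_i^2 = (0.447)^2 + (0.583)^2 = 0.199809 + 0.339889 = 0.539698.
  gamma(0) = 3 * (1 + 0.539698) = 3 * 1.539698 = 4.619094, which rounds to 4.6191.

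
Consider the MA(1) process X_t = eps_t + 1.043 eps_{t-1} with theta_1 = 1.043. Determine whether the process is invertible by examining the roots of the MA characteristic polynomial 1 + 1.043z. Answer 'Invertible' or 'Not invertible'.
\text{Not invertible}

The MA(q) characteristic polynomial is P(z) = 1 + 1.043z.
Invertibility requires all roots to lie outside the unit circle, i.e. |z| > 1 for every root.
This is linear in z: 1 + (1.043) z = 0  =>  z = -1/(1.043) = -0.958773,  |z| = 0.958773.
Moduli of all roots: 0.9588.
All moduli strictly greater than 1? No.
Verdict: Not invertible.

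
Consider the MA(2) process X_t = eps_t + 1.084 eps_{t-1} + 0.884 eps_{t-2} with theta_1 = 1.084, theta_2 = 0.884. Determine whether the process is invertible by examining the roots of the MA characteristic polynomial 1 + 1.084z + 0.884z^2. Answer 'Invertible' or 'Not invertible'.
\text{Invertible}

The MA(q) characteristic polynomial is P(z) = 1 + 1.084z + 0.884z^2.
Invertibility requires all roots to lie outside the unit circle, i.e. |z| > 1 for every root.
Set 1 + (1.084) z + (0.884) z^2 = 0, i.e. a z^2 + b z + c = 0 with a = 0.884, b = 1.084, c = 1.
Discriminant D = b^2 - 4ac = (1.084)^2 - 4*(0.884)*1 = 1.175056 - (3.536) = -2.360944.
D < 0, so the roots are the complex-conjugate pair z = (-b +/- i sqrt(-D)) / (2a) = -0.6131 +/- 0.8691i.
For a conjugate pair |z|^2 = z * conj(z) = (product of roots) = c/a = 1/(0.884) = 1.131222, so |z| = sqrt(1.131222) = 1.0636 for both roots.
Moduli of all roots: 1.0636, 1.0636.
All moduli strictly greater than 1? Yes.
Verdict: Invertible.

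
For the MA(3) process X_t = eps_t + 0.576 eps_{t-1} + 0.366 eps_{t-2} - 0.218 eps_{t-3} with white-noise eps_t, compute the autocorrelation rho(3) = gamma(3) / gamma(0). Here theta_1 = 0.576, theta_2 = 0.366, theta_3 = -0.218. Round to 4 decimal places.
\rho(3) = -0.1441

For an MA(q) process with theta_0 = 1, the autocovariance is
  gamma(k) = sigma^2 * sum_{i=0..q-k} theta_i * theta_{i+k},
and rho(k) = gamma(k) / gamma(0). Sigma^2 cancels.
  numerator   = (1)*(-0.218) = -0.218.
  denominator = (1)^2 + (0.576)^2 + (0.366)^2 + (-0.218)^2 = 1.513256.
  rho(3) = -0.218 / 1.513256 = -0.1441.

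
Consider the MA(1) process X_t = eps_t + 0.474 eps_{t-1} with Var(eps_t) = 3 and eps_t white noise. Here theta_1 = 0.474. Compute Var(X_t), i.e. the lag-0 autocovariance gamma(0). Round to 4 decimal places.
\gamma(0) = 3.6740

For an MA(q) process X_t = eps_t + sum_i theta_i eps_{t-i} with
Var(eps_t) = sigma^2, the variance is
  gamma(0) = sigma^2 * (1 + sum_i theta_i^2).
  sum_i theta_i^2 = (0.474)^2 = 0.224676.
  gamma(0) = 3 * (1 + 0.224676) = 3 * 1.224676 = 3.674028, which rounds to 3.6740.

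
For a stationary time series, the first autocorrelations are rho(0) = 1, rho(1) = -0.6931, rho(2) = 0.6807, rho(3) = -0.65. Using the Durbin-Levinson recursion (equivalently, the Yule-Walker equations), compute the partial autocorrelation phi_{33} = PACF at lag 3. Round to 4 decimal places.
\phi_{33} = -0.2100

The PACF at lag k is phi_{kk}, the last component of the solution
to the Yule-Walker system G_k phi = r_k where
  (G_k)_{ij} = rho(|i - j|), (r_k)_i = rho(i), i,j = 1..k.
Equivalently, Durbin-Levinson gives phi_{kk} iteratively:
  phi_{11} = rho(1)
  phi_{kk} = [rho(k) - sum_{j=1..k-1} phi_{k-1,j} rho(k-j)]
            / [1 - sum_{j=1..k-1} phi_{k-1,j} rho(j)],
  phi_{k,j} = phi_{k-1,j} - phi_{kk} phi_{k-1,k-j},  j = 1..k-1.
Step k = 1:
  phi_11 = rho(1) = -0.6931.
Step k = 2:
  phi_22 = [rho(2) - phi_11 rho(1)] / [1 - phi_11 rho(1)] = [0.6807 - (-0.6931)(-0.6931)] / [1 - (-0.6931)(-0.6931)]
         = 0.20031239 / 0.51961239 = 0.385503.
  Update: phi_21 = phi_11 - phi_22 phi_11 = -0.6931 - (0.385503)(-0.6931) = -0.425908.
Step k = 3:
  phi_33 = [rho(3) - phi_21 rho(2) - phi_22 rho(1)] / [1 - phi_21 rho(1) - phi_22 rho(2)]
    numerator   = -0.65 - (-0.425908)(0.6807) - (0.385503)(-0.6931) = -0.09289227
    denominator = 1 - (-0.425908)(-0.6931) - (0.385503)(0.6807) = 0.44239126
  phi_33 = -0.09289227 / 0.44239126 = -0.21.
Therefore phi_{33} = -0.2100.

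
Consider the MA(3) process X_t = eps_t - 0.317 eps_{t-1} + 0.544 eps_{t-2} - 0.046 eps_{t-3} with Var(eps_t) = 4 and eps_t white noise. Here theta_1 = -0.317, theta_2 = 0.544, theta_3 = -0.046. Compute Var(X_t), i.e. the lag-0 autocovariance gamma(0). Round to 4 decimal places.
\gamma(0) = 5.5942

For an MA(q) process X_t = eps_t + sum_i theta_i eps_{t-i} with
Var(eps_t) = sigma^2, the variance is
  gamma(0) = sigma^2 * (1 + sum_i theta_i^2).
  sum_i theta_i^2 = (-0.317)^2 + (0.544)^2 + (-0.046)^2 = 0.100489 + 0.295936 + 0.002116 = 0.398541.
  gamma(0) = 4 * (1 + 0.398541) = 4 * 1.398541 = 5.594164, which rounds to 5.5942.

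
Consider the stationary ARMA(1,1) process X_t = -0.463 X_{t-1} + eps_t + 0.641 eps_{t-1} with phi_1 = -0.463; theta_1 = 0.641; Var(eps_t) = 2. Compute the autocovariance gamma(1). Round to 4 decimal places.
\gamma(1) = 0.3187

Multiply the model equation by X_{t-k} and take expectations. With theta_0 = psi_0 = 1 and psi_j the MA(infinity) weights, this gives
  gamma(k) - sum_i phi_i gamma(k-i) = c_k,
  c_k = sigma^2 * sum_{j=k..q} theta_j psi_{j-k}   (c_k = 0 for k > q),
using gamma(-m) = gamma(m).
psi-weights needed (psi_j = theta_j + sum_i phi_i psi_{j-i}):
  psi_1 = theta_1 + phi_1 = 0.641 + (-0.463) = 0.178
Right-hand sides:
  c_0 = sigma^2 (1 + theta_1 psi_1) = 2 * (1 + (0.641)(0.178)) = 2 * 1.114098 = 2.228196
  c_1 = sigma^2 theta_1 = 2 * (0.641) = 1.282
  c_2 = 0
Equations for k = 0 and k = 1 (AR order 1):
  gamma(0) = phi_1 gamma(1) + c_0
  gamma(1) = phi_1 gamma(0) + c_1
Substituting the second into the first: gamma(0) (1 - phi_1^2) = c_0 + phi_1 c_1, so
  gamma(0) = (c_0 + phi_1 c_1) / (1 - phi_1^2) = (2.228196 + (-0.463)(1.282)) / (1 - (-0.463)^2) = 1.63463 / 0.785631 = 2.080659.
  gamma(1) = phi_1 gamma(0) + c_1 = (-0.463)(2.080659) + (1.282) = 0.318655.
Therefore gamma(1) = 0.3187 (to 4 decimal places).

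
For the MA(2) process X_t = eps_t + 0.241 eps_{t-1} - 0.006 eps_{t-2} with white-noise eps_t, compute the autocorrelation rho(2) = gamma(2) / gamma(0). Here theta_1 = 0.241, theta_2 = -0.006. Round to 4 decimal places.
\rho(2) = -0.0057

For an MA(q) process with theta_0 = 1, the autocovariance is
  gamma(k) = sigma^2 * sum_{i=0..q-k} theta_i * theta_{i+k},
and rho(k) = gamma(k) / gamma(0). Sigma^2 cancels.
  numerator   = (1)*(-0.006) = -0.006.
  denominator = (1)^2 + (0.241)^2 + (-0.006)^2 = 1.058117.
  rho(2) = -0.006 / 1.058117 = -0.0057.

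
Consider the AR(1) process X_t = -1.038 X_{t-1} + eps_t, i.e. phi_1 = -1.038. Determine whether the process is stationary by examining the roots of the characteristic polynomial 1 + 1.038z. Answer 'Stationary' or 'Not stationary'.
\text{Not stationary}

The AR(p) characteristic polynomial is P(z) = 1 + 1.038z.
Stationarity requires all roots to lie outside the unit circle, i.e. |z| > 1 for every root.
This is linear in z: 1 + (1.038) z = 0  =>  z = -1/(1.038) = -0.963391,  |z| = 0.963391.
Moduli of all roots: 0.9634.
All moduli strictly greater than 1? No.
Verdict: Not stationary.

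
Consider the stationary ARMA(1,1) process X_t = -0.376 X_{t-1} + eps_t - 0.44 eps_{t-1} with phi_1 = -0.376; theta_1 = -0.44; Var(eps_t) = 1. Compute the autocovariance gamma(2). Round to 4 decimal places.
\gamma(2) = 0.4165

Multiply the model equation by X_{t-k} and take expectations. With theta_0 = psi_0 = 1 and psi_j the MA(infinity) weights, this gives
  gamma(k) - sum_i phi_i gamma(k-i) = c_k,
  c_k = sigma^2 * sum_{j=k..q} theta_j psi_{j-k}   (c_k = 0 for k > q),
using gamma(-m) = gamma(m).
psi-weights needed (psi_j = theta_j + sum_i phi_i psi_{j-i}):
  psi_1 = theta_1 + phi_1 = -0.44 + (-0.376) = -0.816
Right-hand sides:
  c_0 = sigma^2 (1 + theta_1 psi_1) = 1 * (1 + (-0.44)(-0.816)) = 1 * 1.35904 = 1.35904
  c_1 = sigma^2 theta_1 = 1 * (-0.44) = -0.44
  c_2 = 0
Equations for k = 0 and k = 1 (AR order 1):
  gamma(0) = phi_1 gamma(1) + c_0
  gamma(1) = phi_1 gamma(0) + c_1
Substituting the second into the first: gamma(0) (1 - phi_1^2) = c_0 + phi_1 c_1, so
  gamma(0) = (c_0 + phi_1 c_1) / (1 - phi_1^2) = (1.35904 + (-0.376)(-0.44)) / (1 - (-0.376)^2) = 1.52448 / 0.858624 = 1.775492.
  gamma(1) = phi_1 gamma(0) + c_1 = (-0.376)(1.775492) + (-0.44) = -1.107585.
For k = 2 (> q): gamma(2) = phi_1 gamma(1) = (-0.376)(-1.107585) = 0.416452.
Therefore gamma(2) = 0.4165 (to 4 decimal places).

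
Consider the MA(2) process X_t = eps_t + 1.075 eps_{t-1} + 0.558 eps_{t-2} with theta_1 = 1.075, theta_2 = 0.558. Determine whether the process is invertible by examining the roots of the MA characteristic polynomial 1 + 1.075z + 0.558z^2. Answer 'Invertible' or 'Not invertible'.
\text{Invertible}

The MA(q) characteristic polynomial is P(z) = 1 + 1.075z + 0.558z^2.
Invertibility requires all roots to lie outside the unit circle, i.e. |z| > 1 for every root.
Set 1 + (1.075) z + (0.558) z^2 = 0, i.e. a z^2 + b z + c = 0 with a = 0.558, b = 1.075, c = 1.
Discriminant D = b^2 - 4ac = (1.075)^2 - 4*(0.558)*1 = 1.155625 - (2.232) = -1.076375.
D < 0, so the roots are the complex-conjugate pair z = (-b +/- i sqrt(-D)) / (2a) = -0.9633 +/- 0.9296i.
For a conjugate pair |z|^2 = z * conj(z) = (product of roots) = c/a = 1/(0.558) = 1.792115, so |z| = sqrt(1.792115) = 1.3387 for both roots.
Moduli of all roots: 1.3387, 1.3387.
All moduli strictly greater than 1? Yes.
Verdict: Invertible.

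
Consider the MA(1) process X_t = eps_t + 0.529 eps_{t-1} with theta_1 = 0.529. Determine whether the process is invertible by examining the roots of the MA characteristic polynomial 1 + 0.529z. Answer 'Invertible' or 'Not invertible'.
\text{Invertible}

The MA(q) characteristic polynomial is P(z) = 1 + 0.529z.
Invertibility requires all roots to lie outside the unit circle, i.e. |z| > 1 for every root.
This is linear in z: 1 + (0.529) z = 0  =>  z = -1/(0.529) = -1.890359,  |z| = 1.890359.
Moduli of all roots: 1.8904.
All moduli strictly greater than 1? Yes.
Verdict: Invertible.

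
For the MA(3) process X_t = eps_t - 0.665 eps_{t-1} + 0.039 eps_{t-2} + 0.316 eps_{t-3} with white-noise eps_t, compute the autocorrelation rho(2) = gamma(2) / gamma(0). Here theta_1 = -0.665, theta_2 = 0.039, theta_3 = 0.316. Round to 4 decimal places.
\rho(2) = -0.1109

For an MA(q) process with theta_0 = 1, the autocovariance is
  gamma(k) = sigma^2 * sum_{i=0..q-k} theta_i * theta_{i+k},
and rho(k) = gamma(k) / gamma(0). Sigma^2 cancels.
  numerator   = (1)*(0.039) + (-0.665)*(0.316) = -0.17114.
  denominator = (1)^2 + (-0.665)^2 + (0.039)^2 + (0.316)^2 = 1.543602.
  rho(2) = -0.17114 / 1.543602 = -0.1109.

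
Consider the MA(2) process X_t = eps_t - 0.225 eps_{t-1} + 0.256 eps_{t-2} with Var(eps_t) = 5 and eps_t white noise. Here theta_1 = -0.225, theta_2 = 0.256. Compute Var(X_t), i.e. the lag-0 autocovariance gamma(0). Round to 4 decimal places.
\gamma(0) = 5.5808

For an MA(q) process X_t = eps_t + sum_i theta_i eps_{t-i} with
Var(eps_t) = sigma^2, the variance is
  gamma(0) = sigma^2 * (1 + sum_i theta_i^2).
  sum_i theta_i^2 = (-0.225)^2 + (0.256)^2 = 0.050625 + 0.065536 = 0.116161.
  gamma(0) = 5 * (1 + 0.116161) = 5 * 1.116161 = 5.580805, which rounds to 5.5808.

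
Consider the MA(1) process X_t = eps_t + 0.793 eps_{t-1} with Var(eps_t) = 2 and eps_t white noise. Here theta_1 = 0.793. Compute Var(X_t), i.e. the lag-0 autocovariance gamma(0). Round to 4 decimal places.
\gamma(0) = 3.2577

For an MA(q) process X_t = eps_t + sum_i theta_i eps_{t-i} with
Var(eps_t) = sigma^2, the variance is
  gamma(0) = sigma^2 * (1 + sum_i theta_i^2).
  sum_i theta_i^2 = (0.793)^2 = 0.628849.
  gamma(0) = 2 * (1 + 0.628849) = 2 * 1.628849 = 3.257698, which rounds to 3.2577.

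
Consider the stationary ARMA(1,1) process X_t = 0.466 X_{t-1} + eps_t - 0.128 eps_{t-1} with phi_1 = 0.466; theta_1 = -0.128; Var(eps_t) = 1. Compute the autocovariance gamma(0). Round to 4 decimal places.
\gamma(0) = 1.1459

Multiply the model equation by X_{t-k} and take expectations. With theta_0 = psi_0 = 1 and psi_j the MA(infinity) weights, this gives
  gamma(k) - sum_i phi_i gamma(k-i) = c_k,
  c_k = sigma^2 * sum_{j=k..q} theta_j psi_{j-k}   (c_k = 0 for k > q),
using gamma(-m) = gamma(m).
psi-weights needed (psi_j = theta_j + sum_i phi_i psi_{j-i}):
  psi_1 = theta_1 + phi_1 = -0.128 + (0.466) = 0.338
Right-hand sides:
  c_0 = sigma^2 (1 + theta_1 psi_1) = 1 * (1 + (-0.128)(0.338)) = 1 * 0.956736 = 0.956736
  c_1 = sigma^2 theta_1 = 1 * (-0.128) = -0.128
  c_2 = 0
Equations for k = 0 and k = 1 (AR order 1):
  gamma(0) = phi_1 gamma(1) + c_0
  gamma(1) = phi_1 gamma(0) + c_1
Substituting the second into the first: gamma(0) (1 - phi_1^2) = c_0 + phi_1 c_1, so
  gamma(0) = (c_0 + phi_1 c_1) / (1 - phi_1^2) = (0.956736 + (0.466)(-0.128)) / (1 - (0.466)^2) = 0.897088 / 0.782844 = 1.145935.
Therefore gamma(0) = 1.1459 (to 4 decimal places).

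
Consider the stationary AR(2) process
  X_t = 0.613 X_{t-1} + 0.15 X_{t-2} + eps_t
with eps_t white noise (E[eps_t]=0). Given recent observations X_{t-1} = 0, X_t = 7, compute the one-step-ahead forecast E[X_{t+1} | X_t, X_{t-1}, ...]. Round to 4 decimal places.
E[X_{t+1} \mid \mathcal F_t] = 4.2910

For an AR(p) model X_t = c + sum_i phi_i X_{t-i} + eps_t, the
one-step-ahead conditional mean is
  E[X_{t+1} | X_t, ...] = c + sum_i phi_i X_{t+1-i}.
Substitute known values:
  E[X_{t+1} | ...] = (0.613) * (7) + (0.15) * (0)
                   = 4.2910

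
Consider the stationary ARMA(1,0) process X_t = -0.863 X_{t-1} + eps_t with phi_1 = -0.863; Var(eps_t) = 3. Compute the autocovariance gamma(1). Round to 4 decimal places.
\gamma(1) = -10.1438

Multiply the model equation by X_{t-k} and take expectations. With theta_0 = psi_0 = 1 and psi_j the MA(infinity) weights, this gives
  gamma(k) - sum_i phi_i gamma(k-i) = c_k,
  c_k = sigma^2 * sum_{j=k..q} theta_j psi_{j-k}   (c_k = 0 for k > q),
using gamma(-m) = gamma(m).
Pure AR (q = 0): c_0 = sigma^2 = 3, c_k = 0 for k >= 1.
Equations for k = 0 and k = 1 (AR order 1):
  gamma(0) = phi_1 gamma(1) + c_0
  gamma(1) = phi_1 gamma(0) + c_1
Substituting the second into the first: gamma(0) (1 - phi_1^2) = c_0 + phi_1 c_1, so
  gamma(0) = c_0 / (1 - phi_1^2) = 3 / (1 - (-0.863)^2) = 3 / 0.255231 = 11.754058.
  gamma(1) = phi_1 gamma(0) = (-0.863)(11.754058) = -10.143752.
Therefore gamma(1) = -10.1438 (to 4 decimal places).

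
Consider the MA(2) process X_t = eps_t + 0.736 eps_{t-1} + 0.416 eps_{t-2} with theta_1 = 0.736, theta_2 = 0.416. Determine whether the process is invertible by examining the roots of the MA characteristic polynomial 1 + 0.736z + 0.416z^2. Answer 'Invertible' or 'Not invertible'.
\text{Invertible}

The MA(q) characteristic polynomial is P(z) = 1 + 0.736z + 0.416z^2.
Invertibility requires all roots to lie outside the unit circle, i.e. |z| > 1 for every root.
Set 1 + (0.736) z + (0.416) z^2 = 0, i.e. a z^2 + b z + c = 0 with a = 0.416, b = 0.736, c = 1.
Discriminant D = b^2 - 4ac = (0.736)^2 - 4*(0.416)*1 = 0.541696 - (1.664) = -1.122304.
D < 0, so the roots are the complex-conjugate pair z = (-b +/- i sqrt(-D)) / (2a) = -0.8846 +/- 1.2733i.
For a conjugate pair |z|^2 = z * conj(z) = (product of roots) = c/a = 1/(0.416) = 2.403846, so |z| = sqrt(2.403846) = 1.5504 for both roots.
Moduli of all roots: 1.5504, 1.5504.
All moduli strictly greater than 1? Yes.
Verdict: Invertible.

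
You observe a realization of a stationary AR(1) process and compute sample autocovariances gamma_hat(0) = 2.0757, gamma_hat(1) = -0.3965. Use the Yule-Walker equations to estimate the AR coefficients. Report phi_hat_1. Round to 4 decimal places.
\hat\phi_{1} = -0.1910

The Yule-Walker equations for an AR(p) process read, in matrix form,
  Gamma_p phi = r_p,   with   (Gamma_p)_{ij} = gamma(|i - j|),
                       (r_p)_i = gamma(i),   i,j = 1..p.
Substitute the sample gammas (Toeplitz matrix and right-hand side of size 1):
  Gamma_p = [[2.0757]]
  r_p     = [-0.3965]
With p = 1 this is the single equation gamma(0) phi_1 = gamma(1):
  phi_hat_1 = gamma(1) / gamma(0) = -0.3965 / 2.0757 = -0.1910.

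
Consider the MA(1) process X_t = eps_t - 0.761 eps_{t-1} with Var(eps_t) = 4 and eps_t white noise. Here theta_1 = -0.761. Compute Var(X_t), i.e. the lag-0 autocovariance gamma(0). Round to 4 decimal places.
\gamma(0) = 6.3165

For an MA(q) process X_t = eps_t + sum_i theta_i eps_{t-i} with
Var(eps_t) = sigma^2, the variance is
  gamma(0) = sigma^2 * (1 + sum_i theta_i^2).
  sum_i theta_i^2 = (-0.761)^2 = 0.579121.
  gamma(0) = 4 * (1 + 0.579121) = 4 * 1.579121 = 6.316484, which rounds to 6.3165.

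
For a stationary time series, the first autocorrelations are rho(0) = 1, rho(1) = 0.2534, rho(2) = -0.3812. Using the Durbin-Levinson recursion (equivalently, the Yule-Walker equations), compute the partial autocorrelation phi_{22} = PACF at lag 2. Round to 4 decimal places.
\phi_{22} = -0.4760

The PACF at lag k is phi_{kk}, the last component of the solution
to the Yule-Walker system G_k phi = r_k where
  (G_k)_{ij} = rho(|i - j|), (r_k)_i = rho(i), i,j = 1..k.
Equivalently, Durbin-Levinson gives phi_{kk} iteratively:
  phi_{11} = rho(1)
  phi_{kk} = [rho(k) - sum_{j=1..k-1} phi_{k-1,j} rho(k-j)]
            / [1 - sum_{j=1..k-1} phi_{k-1,j} rho(j)],
  phi_{k,j} = phi_{k-1,j} - phi_{kk} phi_{k-1,k-j},  j = 1..k-1.
Step k = 1:
  phi_11 = rho(1) = 0.2534.
Step k = 2:
  phi_22 = [rho(2) - phi_11 rho(1)] / [1 - phi_11 rho(1)] = [-0.3812 - (0.2534)(0.2534)] / [1 - (0.2534)(0.2534)]
         = -0.44541156 / 0.93578844 = -0.476.
Therefore phi_{22} = -0.4760.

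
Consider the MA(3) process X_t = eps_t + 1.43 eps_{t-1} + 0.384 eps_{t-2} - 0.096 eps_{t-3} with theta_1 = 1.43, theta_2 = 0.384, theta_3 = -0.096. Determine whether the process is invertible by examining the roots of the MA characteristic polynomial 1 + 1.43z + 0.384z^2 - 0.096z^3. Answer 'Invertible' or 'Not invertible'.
\text{Invertible}

The MA(q) characteristic polynomial is P(z) = 1 + 1.43z + 0.384z^2 - 0.096z^3.
Invertibility requires all roots to lie outside the unit circle, i.e. |z| > 1 for every root.
Degree 3: look for a simple real root z0 first, then factor out (1 - z/z0) and solve the remaining quadratic.
Testing z0 = -1.25: P(-1.25) = 1 + (1.43)(-1.25) + (0.384)(-1.25)^2 + (-0.096)(-1.25)^3
  = 1 + (-1.7875) + (0.6) + (0.1875) = 0.  So z_0 = -1.25 is a root, |z_0| = 1.25.
Divide out the factor (1 + 0.8 z) = (1 - z/z0) (since 1/z0 = -0.8):
  P(z) = (1 + 0.8 z)(1 + (0.63) z + (-0.12) z^2)
  [check: z-coef 0.63 - (-0.8) = 1.43; z^2-coef -0.12 - (-0.8)(0.63) = 0.384; z^3-coef -(-0.8)(-0.12) = -0.096.]
Remaining roots from the quadratic factor 1 + (0.63) z + (-0.12) z^2:
  Set 1 + (0.63) z + (-0.12) z^2 = 0, i.e. a z^2 + b z + c = 0 with a = -0.12, b = 0.63, c = 1.
  Discriminant D = b^2 - 4ac = (0.63)^2 - 4*(-0.12)*1 = 0.3969 - (-0.48) = 0.8769.
  D >= 0, so the roots are real: z = (-b +/- sqrt(D)) / (2a) = (-0.63 +/- 0.936429) / (-0.24).
    z_1 = (-0.63 + 0.936429) / (-0.24) = -1.2768,   |z_1| = 1.2768.
    z_2 = (-0.63 - 0.936429) / (-0.24) = 6.5268,   |z_2| = 6.5268.
Moduli of all roots: 1.2500, 1.2768, 6.5268.
All moduli strictly greater than 1? Yes.
Verdict: Invertible.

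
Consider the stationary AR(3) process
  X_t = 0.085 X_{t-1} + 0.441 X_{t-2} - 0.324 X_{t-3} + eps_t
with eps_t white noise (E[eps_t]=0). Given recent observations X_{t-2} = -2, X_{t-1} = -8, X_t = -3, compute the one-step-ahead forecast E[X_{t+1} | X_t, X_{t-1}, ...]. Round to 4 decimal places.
E[X_{t+1} \mid \mathcal F_t] = -3.1350

For an AR(p) model X_t = c + sum_i phi_i X_{t-i} + eps_t, the
one-step-ahead conditional mean is
  E[X_{t+1} | X_t, ...] = c + sum_i phi_i X_{t+1-i}.
Substitute known values:
  E[X_{t+1} | ...] = (0.085) * (-3) + (0.441) * (-8) + (-0.324) * (-2)
                   = -3.1350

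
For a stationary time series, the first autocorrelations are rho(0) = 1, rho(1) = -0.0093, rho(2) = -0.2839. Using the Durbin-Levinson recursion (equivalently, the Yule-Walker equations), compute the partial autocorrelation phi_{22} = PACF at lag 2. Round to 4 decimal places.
\phi_{22} = -0.2840

The PACF at lag k is phi_{kk}, the last component of the solution
to the Yule-Walker system G_k phi = r_k where
  (G_k)_{ij} = rho(|i - j|), (r_k)_i = rho(i), i,j = 1..k.
Equivalently, Durbin-Levinson gives phi_{kk} iteratively:
  phi_{11} = rho(1)
  phi_{kk} = [rho(k) - sum_{j=1..k-1} phi_{k-1,j} rho(k-j)]
            / [1 - sum_{j=1..k-1} phi_{k-1,j} rho(j)],
  phi_{k,j} = phi_{k-1,j} - phi_{kk} phi_{k-1,k-j},  j = 1..k-1.
Step k = 1:
  phi_11 = rho(1) = -0.0093.
Step k = 2:
  phi_22 = [rho(2) - phi_11 rho(1)] / [1 - phi_11 rho(1)] = [-0.2839 - (-0.0093)(-0.0093)] / [1 - (-0.0093)(-0.0093)]
         = -0.28398649 / 0.99991351 = -0.284.
Therefore phi_{22} = -0.2840.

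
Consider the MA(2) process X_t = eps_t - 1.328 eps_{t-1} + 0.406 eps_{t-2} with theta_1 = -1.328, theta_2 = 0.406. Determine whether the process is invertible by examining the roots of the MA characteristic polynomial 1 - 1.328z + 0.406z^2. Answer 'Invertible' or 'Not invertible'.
\text{Invertible}

The MA(q) characteristic polynomial is P(z) = 1 - 1.328z + 0.406z^2.
Invertibility requires all roots to lie outside the unit circle, i.e. |z| > 1 for every root.
Set 1 + (-1.328) z + (0.406) z^2 = 0, i.e. a z^2 + b z + c = 0 with a = 0.406, b = -1.328, c = 1.
Discriminant D = b^2 - 4ac = (-1.328)^2 - 4*(0.406)*1 = 1.763584 - (1.624) = 0.139584.
D >= 0, so the roots are real: z = (-b +/- sqrt(D)) / (2a) = (1.328 +/- 0.373609) / (0.812).
  z_1 = (1.328 + 0.373609) / (0.812) = 2.0956,   |z_1| = 2.0956.
  z_2 = (1.328 - 0.373609) / (0.812) = 1.1754,   |z_2| = 1.1754.
Moduli of all roots: 2.0956, 1.1754.
All moduli strictly greater than 1? Yes.
Verdict: Invertible.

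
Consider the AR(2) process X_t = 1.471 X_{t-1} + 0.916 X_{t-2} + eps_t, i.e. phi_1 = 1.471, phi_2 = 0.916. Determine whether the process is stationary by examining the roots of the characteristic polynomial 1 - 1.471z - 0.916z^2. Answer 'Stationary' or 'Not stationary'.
\text{Not stationary}

The AR(p) characteristic polynomial is P(z) = 1 - 1.471z - 0.916z^2.
Stationarity requires all roots to lie outside the unit circle, i.e. |z| > 1 for every root.
Set 1 + (-1.471) z + (-0.916) z^2 = 0, i.e. a z^2 + b z + c = 0 with a = -0.916, b = -1.471, c = 1.
Discriminant D = b^2 - 4ac = (-1.471)^2 - 4*(-0.916)*1 = 2.163841 - (-3.664) = 5.827841.
D >= 0, so the roots are real: z = (-b +/- sqrt(D)) / (2a) = (1.471 +/- 2.414092) / (-1.832).
  z_1 = (1.471 + 2.414092) / (-1.832) = -2.1207,   |z_1| = 2.1207.
  z_2 = (1.471 - 2.414092) / (-1.832) = 0.5148,   |z_2| = 0.5148.
Moduli of all roots: 2.1207, 0.5148.
All moduli strictly greater than 1? No.
Verdict: Not stationary.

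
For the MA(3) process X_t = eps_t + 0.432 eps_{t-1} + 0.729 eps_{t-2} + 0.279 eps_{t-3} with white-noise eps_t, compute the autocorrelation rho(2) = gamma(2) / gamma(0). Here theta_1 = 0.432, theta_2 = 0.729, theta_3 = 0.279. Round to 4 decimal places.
\rho(2) = 0.4730

For an MA(q) process with theta_0 = 1, the autocovariance is
  gamma(k) = sigma^2 * sum_{i=0..q-k} theta_i * theta_{i+k},
and rho(k) = gamma(k) / gamma(0). Sigma^2 cancels.
  numerator   = (1)*(0.729) + (0.432)*(0.279) = 0.849528.
  denominator = (1)^2 + (0.432)^2 + (0.729)^2 + (0.279)^2 = 1.795906.
  rho(2) = 0.849528 / 1.795906 = 0.4730.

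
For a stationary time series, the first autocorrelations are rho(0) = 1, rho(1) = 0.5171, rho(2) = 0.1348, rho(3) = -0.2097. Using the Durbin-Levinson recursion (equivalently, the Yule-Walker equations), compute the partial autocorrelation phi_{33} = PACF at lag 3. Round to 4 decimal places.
\phi_{33} = -0.2800

The PACF at lag k is phi_{kk}, the last component of the solution
to the Yule-Walker system G_k phi = r_k where
  (G_k)_{ij} = rho(|i - j|), (r_k)_i = rho(i), i,j = 1..k.
Equivalently, Durbin-Levinson gives phi_{kk} iteratively:
  phi_{11} = rho(1)
  phi_{kk} = [rho(k) - sum_{j=1..k-1} phi_{k-1,j} rho(k-j)]
            / [1 - sum_{j=1..k-1} phi_{k-1,j} rho(j)],
  phi_{k,j} = phi_{k-1,j} - phi_{kk} phi_{k-1,k-j},  j = 1..k-1.
Step k = 1:
  phi_11 = rho(1) = 0.5171.
Step k = 2:
  phi_22 = [rho(2) - phi_11 rho(1)] / [1 - phi_11 rho(1)] = [0.1348 - (0.5171)(0.5171)] / [1 - (0.5171)(0.5171)]
         = -0.13259241 / 0.73260759 = -0.180987.
  Update: phi_21 = phi_11 - phi_22 phi_11 = 0.5171 - (-0.180987)(0.5171) = 0.610688.
Step k = 3:
  phi_33 = [rho(3) - phi_21 rho(2) - phi_22 rho(1)] / [1 - phi_21 rho(1) - phi_22 rho(2)]
    numerator   = -0.2097 - (0.610688)(0.1348) - (-0.180987)(0.5171) = -0.19843244
    denominator = 1 - (0.610688)(0.5171) - (-0.180987)(0.1348) = 0.70861009
  phi_33 = -0.19843244 / 0.70861009 = -0.28.
Therefore phi_{33} = -0.2800.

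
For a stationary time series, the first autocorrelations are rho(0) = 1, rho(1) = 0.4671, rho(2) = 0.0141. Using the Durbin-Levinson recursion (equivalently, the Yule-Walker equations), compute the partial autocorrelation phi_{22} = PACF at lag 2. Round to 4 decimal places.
\phi_{22} = -0.2610

The PACF at lag k is phi_{kk}, the last component of the solution
to the Yule-Walker system G_k phi = r_k where
  (G_k)_{ij} = rho(|i - j|), (r_k)_i = rho(i), i,j = 1..k.
Equivalently, Durbin-Levinson gives phi_{kk} iteratively:
  phi_{11} = rho(1)
  phi_{kk} = [rho(k) - sum_{j=1..k-1} phi_{k-1,j} rho(k-j)]
            / [1 - sum_{j=1..k-1} phi_{k-1,j} rho(j)],
  phi_{k,j} = phi_{k-1,j} - phi_{kk} phi_{k-1,k-j},  j = 1..k-1.
Step k = 1:
  phi_11 = rho(1) = 0.4671.
Step k = 2:
  phi_22 = [rho(2) - phi_11 rho(1)] / [1 - phi_11 rho(1)] = [0.0141 - (0.4671)(0.4671)] / [1 - (0.4671)(0.4671)]
         = -0.20408241 / 0.78181759 = -0.261.
Therefore phi_{22} = -0.2610.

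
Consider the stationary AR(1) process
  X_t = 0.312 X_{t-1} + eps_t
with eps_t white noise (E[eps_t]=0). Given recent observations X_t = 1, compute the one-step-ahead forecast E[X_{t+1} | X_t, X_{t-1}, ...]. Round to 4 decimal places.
E[X_{t+1} \mid \mathcal F_t] = 0.3120

For an AR(p) model X_t = c + sum_i phi_i X_{t-i} + eps_t, the
one-step-ahead conditional mean is
  E[X_{t+1} | X_t, ...] = c + sum_i phi_i X_{t+1-i}.
Substitute known values:
  E[X_{t+1} | ...] = (0.312) * (1)
                   = 0.3120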